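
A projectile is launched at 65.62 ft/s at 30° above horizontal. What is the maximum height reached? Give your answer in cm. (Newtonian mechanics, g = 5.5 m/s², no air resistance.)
H = v₀²sin²(θ)/(2g) (with unit conversion) = 909.2 cm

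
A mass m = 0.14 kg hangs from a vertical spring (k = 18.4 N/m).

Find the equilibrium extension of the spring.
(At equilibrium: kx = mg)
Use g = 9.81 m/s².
x_eq = mg/k = 0.14×9.81/18.4 = 0.07464 m = 7.464 cm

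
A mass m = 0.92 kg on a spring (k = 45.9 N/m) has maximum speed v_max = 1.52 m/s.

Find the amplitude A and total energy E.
½mv²_max = ½kA² → A = v_max√(m/k) = 1.52×√(0.92/45.9) = 0.2152 m = 21.52 cm
E = ½mv²_max = ½×0.92×1.52² = 1.063 J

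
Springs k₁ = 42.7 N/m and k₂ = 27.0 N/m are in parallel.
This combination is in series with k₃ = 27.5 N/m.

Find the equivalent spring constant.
k₁₂ = k₁ + k₂ = 69.7 N/m (parallel)
1/k_eq = 1/k₁₂ + 1/k₃ → k_eq = 19.72 N/m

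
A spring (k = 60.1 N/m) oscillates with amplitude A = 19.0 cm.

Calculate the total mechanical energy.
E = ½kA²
E = ½kA² = ½×60.1×(0.19)² = 1.085 J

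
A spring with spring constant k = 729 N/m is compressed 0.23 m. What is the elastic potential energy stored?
PE = ½kx² = ½×729×0.23² = 19.28 J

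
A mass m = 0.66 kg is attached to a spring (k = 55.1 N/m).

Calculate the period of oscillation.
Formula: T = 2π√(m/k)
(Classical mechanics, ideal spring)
T = 2π√(m/k) = 2π√(0.66/55.1) = 0.6877 s; f = 1/T = 1.454 Hz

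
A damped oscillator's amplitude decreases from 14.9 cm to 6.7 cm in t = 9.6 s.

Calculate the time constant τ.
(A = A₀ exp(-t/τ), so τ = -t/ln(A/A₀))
A/A₀ = 6.7/14.9 = 0.4497; ln(A/A₀) = -0.7993
τ = −t/ln(A/A₀) = −9.6/-0.7993 = 12.01 s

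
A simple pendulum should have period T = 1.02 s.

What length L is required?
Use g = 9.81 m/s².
T = 2π√(L/g) → L = g(T/2π)² = 9.81×(1.02/2π)² = 0.2585 m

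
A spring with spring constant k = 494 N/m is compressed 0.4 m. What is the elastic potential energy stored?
PE = ½kx² = ½×494×0.4² = 39.52 J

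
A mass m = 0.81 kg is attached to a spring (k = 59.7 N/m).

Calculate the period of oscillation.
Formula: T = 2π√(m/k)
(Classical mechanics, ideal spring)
T = 2π√(m/k) = 2π√(0.81/59.7) = 0.7319 s; f = 1/T = 1.366 Hz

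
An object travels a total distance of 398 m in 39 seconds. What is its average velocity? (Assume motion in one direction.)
v_avg = Δd / Δt = 398 / 39 = 10.21 m/s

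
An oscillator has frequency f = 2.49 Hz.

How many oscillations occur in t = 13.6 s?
n = f×t = 2.49×13.6 = 33.86 oscillations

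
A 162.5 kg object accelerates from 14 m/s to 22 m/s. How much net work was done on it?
W_net = ΔKE = ½m(v₂² − v₁²) = ½×162.5×(22² − 14²) = 23400.0 J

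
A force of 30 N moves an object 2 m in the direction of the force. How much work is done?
W = Fd = 30×2 = 60.0 J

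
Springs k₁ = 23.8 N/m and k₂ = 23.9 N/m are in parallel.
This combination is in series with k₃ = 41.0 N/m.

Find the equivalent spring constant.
k₁₂ = k₁ + k₂ = 47.7 N/m (parallel)
1/k_eq = 1/k₁₂ + 1/k₃ → k_eq = 22.05 N/m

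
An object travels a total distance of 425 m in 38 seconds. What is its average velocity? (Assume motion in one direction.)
v_avg = Δd / Δt = 425 / 38 = 11.18 m/s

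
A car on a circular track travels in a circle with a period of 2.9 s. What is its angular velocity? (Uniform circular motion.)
ω = 2π/T = 2π/2.9 = 2.1666 rad/s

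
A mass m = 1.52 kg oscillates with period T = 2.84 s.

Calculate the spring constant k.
T = 2π√(m/k) → k = m(2π/T)² = 1.52×(2π/2.84)² = 7.44 N/m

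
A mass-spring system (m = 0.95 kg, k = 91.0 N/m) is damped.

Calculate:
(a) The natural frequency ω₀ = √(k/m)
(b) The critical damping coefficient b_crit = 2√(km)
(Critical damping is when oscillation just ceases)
ω₀ = √(k/m) = √(91.0/0.95) = 9.787 rad/s
b_crit = 2√(km) = 2√(91.0×0.95) = 18.6 kg/s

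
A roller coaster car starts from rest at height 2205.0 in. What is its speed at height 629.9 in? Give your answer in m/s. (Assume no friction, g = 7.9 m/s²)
mgh₁ = ½mv₂² + mgh₂ → v₂ = √(2g(h₁−h₂)) = √(2×7.9×(56.01−16)) = 25.14 m/s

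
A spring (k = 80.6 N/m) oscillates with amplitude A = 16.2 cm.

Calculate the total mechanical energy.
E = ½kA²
E = ½kA² = ½×80.6×(0.162)² = 1.058 J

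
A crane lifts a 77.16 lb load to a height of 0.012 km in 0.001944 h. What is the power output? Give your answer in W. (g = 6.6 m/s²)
W = mgh = 35×6.6×12 = 2772 J
P = W/t = 2772/6.998 = 396.1 W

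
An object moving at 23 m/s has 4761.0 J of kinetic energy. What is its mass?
KE = ½mv² → m = 2KE/v² = 2×4761.0/23² = 18.0 kg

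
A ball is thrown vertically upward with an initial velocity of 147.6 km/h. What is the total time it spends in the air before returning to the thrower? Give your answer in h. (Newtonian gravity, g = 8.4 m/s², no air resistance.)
t_total = 2v₀/g (with unit conversion) = 0.002712 h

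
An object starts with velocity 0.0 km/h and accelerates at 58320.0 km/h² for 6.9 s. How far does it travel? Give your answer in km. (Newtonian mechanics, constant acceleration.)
d = v₀t + ½at² (with unit conversion) = 0.1071 km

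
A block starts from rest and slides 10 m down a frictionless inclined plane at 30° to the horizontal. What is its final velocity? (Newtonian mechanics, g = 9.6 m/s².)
a = g sin(θ) = 9.6 × sin(30°) = 4.8 m/s²
v = √(2ad) = √(2 × 4.8 × 10) = 9.8 m/s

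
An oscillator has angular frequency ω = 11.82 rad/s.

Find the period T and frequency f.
T = 2π/ω = 2π/11.82 = 0.5316 s; f = ω/2π = 1.881 Hz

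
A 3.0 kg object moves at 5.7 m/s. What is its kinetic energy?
KE = ½mv² = ½×3.0×5.7² = 48.735 J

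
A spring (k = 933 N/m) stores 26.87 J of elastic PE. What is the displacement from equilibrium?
PE = ½kx² → x = √(2PE/k) = √(2×26.87/933) = 0.24 m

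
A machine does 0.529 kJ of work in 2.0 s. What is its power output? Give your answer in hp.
P = W/t = 529 J / 2 s = 264.5 W = 0.3547 hp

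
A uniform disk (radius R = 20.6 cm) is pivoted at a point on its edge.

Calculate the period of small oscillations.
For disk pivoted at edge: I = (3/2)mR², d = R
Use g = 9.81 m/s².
I/m = (3/2)R² = 0.06365 m²; d = R = 0.206 m
T = 2π√((3/2)R²/(gR)) = 2π√(3R/(2g)) = 1.115 s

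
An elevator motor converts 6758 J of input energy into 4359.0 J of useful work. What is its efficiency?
η = W_out/W_in = 4359.0/6758 = 0.645 = 64.5%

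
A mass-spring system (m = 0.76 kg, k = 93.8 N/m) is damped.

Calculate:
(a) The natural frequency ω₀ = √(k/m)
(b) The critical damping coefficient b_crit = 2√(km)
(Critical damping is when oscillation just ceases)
ω₀ = √(k/m) = √(93.8/0.76) = 11.11 rad/s
b_crit = 2√(km) = 2√(93.8×0.76) = 16.89 kg/s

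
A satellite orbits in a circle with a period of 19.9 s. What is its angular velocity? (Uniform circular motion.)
ω = 2π/T = 2π/19.9 = 0.3157 rad/s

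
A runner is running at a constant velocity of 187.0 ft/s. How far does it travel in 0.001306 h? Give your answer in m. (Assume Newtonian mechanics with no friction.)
d = vt (with unit conversion) = 268.0 m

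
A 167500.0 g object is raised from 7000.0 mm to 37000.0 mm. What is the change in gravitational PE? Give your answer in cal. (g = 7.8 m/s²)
ΔPE = mg(h₂ − h₁) = 167.5 kg × 7.8 m/s² × (37 − 7) m = 3.92e+04 J = 9368.0 cal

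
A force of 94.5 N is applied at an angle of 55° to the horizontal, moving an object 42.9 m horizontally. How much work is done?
W = Fd cosθ = 94.5×42.9×cos(55°) = 2325.3 J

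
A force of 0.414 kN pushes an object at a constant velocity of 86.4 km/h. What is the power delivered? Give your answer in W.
P = Fv = 414 N × 24 m/s = 9936 W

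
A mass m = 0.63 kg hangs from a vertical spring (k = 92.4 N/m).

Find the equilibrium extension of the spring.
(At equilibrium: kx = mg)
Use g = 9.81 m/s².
x_eq = mg/k = 0.63×9.81/92.4 = 0.06689 m = 6.689 cm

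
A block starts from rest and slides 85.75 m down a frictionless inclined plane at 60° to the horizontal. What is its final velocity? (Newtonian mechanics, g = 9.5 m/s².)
a = g sin(θ) = 9.5 × sin(60°) = 8.23 m/s²
v = √(2ad) = √(2 × 8.23 × 85.75) = 37.56 m/s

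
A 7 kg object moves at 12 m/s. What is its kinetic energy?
KE = ½mv² = ½×7×12² = 504.0 J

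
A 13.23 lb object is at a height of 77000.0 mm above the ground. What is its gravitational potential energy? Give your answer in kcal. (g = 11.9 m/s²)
PE = mgh = 6.001 kg × 11.9 m/s² × 77 m = 5499 J = 1.314 kcal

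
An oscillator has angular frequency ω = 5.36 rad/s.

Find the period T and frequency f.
T = 2π/ω = 2π/5.36 = 1.172 s; f = ω/2π = 0.8531 Hz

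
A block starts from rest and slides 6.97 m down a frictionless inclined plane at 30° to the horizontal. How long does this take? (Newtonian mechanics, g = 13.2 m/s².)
a = g sin(θ) = 13.2 × sin(30°) = 6.6 m/s²
t = √(2d/a) = √(2 × 6.97 / 6.6) = 1.45 s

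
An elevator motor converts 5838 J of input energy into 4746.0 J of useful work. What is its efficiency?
η = W_out/W_in = 4746.0/5838 = 0.8129 = 81.29%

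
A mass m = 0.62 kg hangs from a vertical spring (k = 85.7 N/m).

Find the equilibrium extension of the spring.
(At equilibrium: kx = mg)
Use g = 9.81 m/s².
x_eq = mg/k = 0.62×9.81/85.7 = 0.07097 m = 7.097 cm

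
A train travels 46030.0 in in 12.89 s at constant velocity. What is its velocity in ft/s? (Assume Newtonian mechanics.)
v = d/t (with unit conversion) = 297.6 ft/s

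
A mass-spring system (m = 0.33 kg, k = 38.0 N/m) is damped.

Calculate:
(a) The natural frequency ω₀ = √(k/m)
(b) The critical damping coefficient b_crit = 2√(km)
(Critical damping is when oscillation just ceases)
ω₀ = √(k/m) = √(38.0/0.33) = 10.73 rad/s
b_crit = 2√(km) = 2√(38.0×0.33) = 7.082 kg/s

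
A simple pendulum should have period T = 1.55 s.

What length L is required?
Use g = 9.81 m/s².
T = 2π√(L/g) → L = g(T/2π)² = 9.81×(1.55/2π)² = 0.597 m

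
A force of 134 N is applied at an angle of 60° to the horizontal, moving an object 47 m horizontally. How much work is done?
W = Fd cosθ = 134×47×cos(60°) = 3149.0 J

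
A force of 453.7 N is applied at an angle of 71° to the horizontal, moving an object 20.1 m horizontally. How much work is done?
W = Fd cosθ = 453.7×20.1×cos(71°) = 2969.0 J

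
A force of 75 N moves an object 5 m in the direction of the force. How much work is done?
W = Fd = 75×5 = 375.0 J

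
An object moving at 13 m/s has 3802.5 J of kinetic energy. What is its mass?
KE = ½mv² → m = 2KE/v² = 2×3802.5/13² = 45.0 kg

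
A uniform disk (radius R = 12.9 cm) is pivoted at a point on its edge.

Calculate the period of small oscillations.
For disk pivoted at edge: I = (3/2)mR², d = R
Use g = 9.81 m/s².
I/m = (3/2)R² = 0.02496 m²; d = R = 0.129 m
T = 2π√((3/2)R²/(gR)) = 2π√(3R/(2g)) = 0.8824 s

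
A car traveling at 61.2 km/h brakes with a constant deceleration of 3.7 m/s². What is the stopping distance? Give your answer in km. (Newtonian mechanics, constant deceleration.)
d = v₀² / (2a) (with unit conversion) = 0.03905 km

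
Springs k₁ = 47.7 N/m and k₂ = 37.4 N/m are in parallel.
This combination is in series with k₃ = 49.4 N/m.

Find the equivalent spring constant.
k₁₂ = k₁ + k₂ = 85.1 N/m (parallel)
1/k_eq = 1/k₁₂ + 1/k₃ → k_eq = 31.26 N/m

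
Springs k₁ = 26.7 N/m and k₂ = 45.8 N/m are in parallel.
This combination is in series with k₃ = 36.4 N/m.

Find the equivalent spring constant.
k₁₂ = k₁ + k₂ = 72.5 N/m (parallel)
1/k_eq = 1/k₁₂ + 1/k₃ → k_eq = 24.23 N/m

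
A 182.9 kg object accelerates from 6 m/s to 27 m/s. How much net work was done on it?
W_net = ΔKE = ½m(v₂² − v₁²) = ½×182.9×(27² − 6²) = 63374.85 J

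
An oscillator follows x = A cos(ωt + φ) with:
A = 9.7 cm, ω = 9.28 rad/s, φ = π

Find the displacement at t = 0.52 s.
x = A cos(ωt + φ) = 9.7×cos(9.28×0.52 + π) = -1.096 cm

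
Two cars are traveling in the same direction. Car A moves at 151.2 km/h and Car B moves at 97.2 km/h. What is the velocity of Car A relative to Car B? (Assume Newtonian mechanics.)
v_rel = v_A - v_B = 151.2 - 97.2 = 54.0 km/h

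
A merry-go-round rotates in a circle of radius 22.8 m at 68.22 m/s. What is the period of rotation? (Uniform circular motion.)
T = 2πr/v = 2π×22.8/68.22 = 2.1 s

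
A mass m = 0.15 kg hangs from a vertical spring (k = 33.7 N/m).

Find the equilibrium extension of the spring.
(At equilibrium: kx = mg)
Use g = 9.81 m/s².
x_eq = mg/k = 0.15×9.81/33.7 = 0.04366 m = 4.366 cm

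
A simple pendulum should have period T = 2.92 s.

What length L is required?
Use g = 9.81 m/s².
T = 2π√(L/g) → L = g(T/2π)² = 9.81×(2.92/2π)² = 2.119 m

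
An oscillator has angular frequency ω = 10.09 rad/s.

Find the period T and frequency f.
T = 2π/ω = 2π/10.09 = 0.6227 s; f = ω/2π = 1.606 Hz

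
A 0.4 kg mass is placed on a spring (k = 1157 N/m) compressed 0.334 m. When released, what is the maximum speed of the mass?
½kx² = ½mv² → v = x√(k/m) = 0.334×√(1157/0.4) = 17.96 m/s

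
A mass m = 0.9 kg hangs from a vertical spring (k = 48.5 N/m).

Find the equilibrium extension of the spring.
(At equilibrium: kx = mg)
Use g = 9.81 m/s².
x_eq = mg/k = 0.9×9.81/48.5 = 0.182 m = 18.2 cm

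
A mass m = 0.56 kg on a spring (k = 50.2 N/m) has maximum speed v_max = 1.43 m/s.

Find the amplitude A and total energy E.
½mv²_max = ½kA² → A = v_max√(m/k) = 1.43×√(0.56/50.2) = 0.151 m = 15.1 cm
E = ½mv²_max = ½×0.56×1.43² = 0.5726 J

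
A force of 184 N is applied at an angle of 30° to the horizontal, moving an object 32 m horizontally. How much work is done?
W = Fd cosθ = 184×32×cos(30°) = 5099.2 J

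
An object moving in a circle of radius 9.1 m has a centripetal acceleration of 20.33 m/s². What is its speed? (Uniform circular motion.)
v = √(a_c × r) = √(20.33 × 9.1) = 13.6 m/s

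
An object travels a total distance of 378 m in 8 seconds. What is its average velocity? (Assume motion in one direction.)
v_avg = Δd / Δt = 378 / 8 = 47.25 m/s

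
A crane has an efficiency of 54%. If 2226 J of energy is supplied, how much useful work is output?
W_out = η × W_in = 0.54 × 2226 = 1202.0 J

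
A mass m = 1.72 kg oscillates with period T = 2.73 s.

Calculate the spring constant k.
T = 2π√(m/k) → k = m(2π/T)² = 1.72×(2π/2.73)² = 9.111 N/m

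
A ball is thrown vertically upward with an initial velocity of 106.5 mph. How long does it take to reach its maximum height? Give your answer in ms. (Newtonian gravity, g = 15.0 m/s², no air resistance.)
t_up = v₀/g (with unit conversion) = 3174.0 ms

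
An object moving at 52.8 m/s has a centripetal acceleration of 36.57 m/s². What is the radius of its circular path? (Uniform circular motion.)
r = v²/a_c = 52.8²/36.57 = 76.23 m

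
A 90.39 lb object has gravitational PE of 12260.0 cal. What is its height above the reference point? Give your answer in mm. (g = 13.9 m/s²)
PE = mgh → h = PE/(mg) = 5.13e+04 J / (41 kg × 13.9 m/s²) = 90.01 m = 90010.0 mm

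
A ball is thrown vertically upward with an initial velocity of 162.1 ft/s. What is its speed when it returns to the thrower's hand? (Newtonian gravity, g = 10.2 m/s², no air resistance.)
By conservation of energy, the ball returns at the same speed = 162.1 ft/s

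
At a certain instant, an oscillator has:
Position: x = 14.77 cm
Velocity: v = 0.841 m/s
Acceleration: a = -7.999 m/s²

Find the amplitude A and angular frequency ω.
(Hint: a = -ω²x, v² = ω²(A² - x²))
a = −ω²x → ω = √(|a|/x) = √(7.999/0.1477) = 7.359 rad/s
v² = ω²(A² − x²) → A = √(x² + v²/ω²) = √(0.1477² + 0.841²/7.359²) = 0.1867 m = 18.67 cm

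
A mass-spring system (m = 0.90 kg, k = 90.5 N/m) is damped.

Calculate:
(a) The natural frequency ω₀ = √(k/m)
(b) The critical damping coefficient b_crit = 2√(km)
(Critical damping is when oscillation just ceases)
ω₀ = √(k/m) = √(90.5/0.9) = 10.03 rad/s
b_crit = 2√(km) = 2√(90.5×0.9) = 18.05 kg/s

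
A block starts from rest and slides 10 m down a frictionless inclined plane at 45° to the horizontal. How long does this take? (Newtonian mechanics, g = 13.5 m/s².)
a = g sin(θ) = 13.5 × sin(45°) = 9.55 m/s²
t = √(2d/a) = √(2 × 10 / 9.55) = 1.45 s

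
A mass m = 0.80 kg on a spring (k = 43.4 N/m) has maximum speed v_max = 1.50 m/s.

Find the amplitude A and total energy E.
½mv²_max = ½kA² → A = v_max√(m/k) = 1.5×√(0.8/43.4) = 0.2037 m = 20.37 cm
E = ½mv²_max = ½×0.8×1.5² = 0.9 J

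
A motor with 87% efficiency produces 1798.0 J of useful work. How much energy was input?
W_in = W_out/η = 1798.0/0.87 = 2066.7 J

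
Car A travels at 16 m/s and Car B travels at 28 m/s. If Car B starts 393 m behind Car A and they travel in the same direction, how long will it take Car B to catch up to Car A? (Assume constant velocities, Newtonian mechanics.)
Relative speed: v_rel = 28 - 16 = 12 m/s
Time to catch: t = d₀/v_rel = 393/12 = 32.75 s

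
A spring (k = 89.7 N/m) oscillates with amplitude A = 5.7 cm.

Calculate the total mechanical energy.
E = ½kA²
E = ½kA² = ½×89.7×(0.057)² = 0.1457 J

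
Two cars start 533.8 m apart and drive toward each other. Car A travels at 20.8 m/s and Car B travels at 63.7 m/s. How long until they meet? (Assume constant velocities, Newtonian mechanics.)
Combined speed: v_combined = 20.8 + 63.7 = 84.5 m/s
Time to meet: t = d/84.5 = 533.8/84.5 = 6.32 s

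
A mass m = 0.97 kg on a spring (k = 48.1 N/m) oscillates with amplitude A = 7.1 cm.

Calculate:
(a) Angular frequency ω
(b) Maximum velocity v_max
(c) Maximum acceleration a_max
ω = √(k/m) = √(48.1/0.97) = 7.042 rad/s
v_max = ωA = 7.042×0.071 = 0.5 m/s
a_max = ω²A = 7.042²×0.071 = 3.521 m/s²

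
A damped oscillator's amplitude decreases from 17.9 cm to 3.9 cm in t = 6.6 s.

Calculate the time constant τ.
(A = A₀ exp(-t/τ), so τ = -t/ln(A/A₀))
A/A₀ = 3.9/17.9 = 0.2179; ln(A/A₀) = -1.524
τ = −t/ln(A/A₀) = −6.6/-1.524 = 4.331 s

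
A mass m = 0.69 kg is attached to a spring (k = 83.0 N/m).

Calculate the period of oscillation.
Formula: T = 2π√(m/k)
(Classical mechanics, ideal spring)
T = 2π√(m/k) = 2π√(0.69/83.0) = 0.5729 s; f = 1/T = 1.746 Hz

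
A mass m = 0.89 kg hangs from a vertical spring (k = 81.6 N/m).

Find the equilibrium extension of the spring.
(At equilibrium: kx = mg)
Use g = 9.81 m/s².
x_eq = mg/k = 0.89×9.81/81.6 = 0.107 m = 10.7 cm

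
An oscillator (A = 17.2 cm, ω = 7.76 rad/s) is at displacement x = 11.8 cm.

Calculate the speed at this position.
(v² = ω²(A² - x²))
v = ω√(A² − x²) = 7.76×√(0.172² − 0.118²) = 0.9711 m/s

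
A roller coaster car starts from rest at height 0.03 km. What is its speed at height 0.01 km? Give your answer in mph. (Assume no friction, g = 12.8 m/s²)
mgh₁ = ½mv₂² + mgh₂ → v₂ = √(2g(h₁−h₂)) = √(2×12.8×(30−10)) = 22.63 m/s = 50.62 mph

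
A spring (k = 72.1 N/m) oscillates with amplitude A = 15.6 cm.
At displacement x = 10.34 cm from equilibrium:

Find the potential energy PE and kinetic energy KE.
E_total = ½kA² = ½×72.1×(0.156)² = 0.8773 J
PE = ½kx² = ½×72.1×(0.1034)² = 0.3854 J
KE = E_total − PE = 0.4919 J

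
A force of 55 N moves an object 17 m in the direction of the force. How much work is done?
W = Fd = 55×17 = 935.0 J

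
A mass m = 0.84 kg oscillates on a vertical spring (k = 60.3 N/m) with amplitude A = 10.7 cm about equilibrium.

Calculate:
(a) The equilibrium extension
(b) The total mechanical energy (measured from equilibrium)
x_eq = mg/k = 0.84×9.81/60.3 = 0.1367 m = 13.67 cm
E = ½kA² = ½×60.3×(0.107)² = 0.3452 J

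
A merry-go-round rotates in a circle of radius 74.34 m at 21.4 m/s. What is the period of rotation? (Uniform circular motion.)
T = 2πr/v = 2π×74.34/21.4 = 21.83 s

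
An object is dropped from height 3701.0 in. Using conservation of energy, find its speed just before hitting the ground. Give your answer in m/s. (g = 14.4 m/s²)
mgh = ½mv² → v = √(2gh) = √(2×14.4×94.01) = 52.03 m/s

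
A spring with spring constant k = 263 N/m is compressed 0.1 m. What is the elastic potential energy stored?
PE = ½kx² = ½×263×0.1² = 1.315 J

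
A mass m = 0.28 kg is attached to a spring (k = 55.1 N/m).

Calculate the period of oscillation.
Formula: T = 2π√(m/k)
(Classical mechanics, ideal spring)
T = 2π√(m/k) = 2π√(0.28/55.1) = 0.4479 s; f = 1/T = 2.233 Hz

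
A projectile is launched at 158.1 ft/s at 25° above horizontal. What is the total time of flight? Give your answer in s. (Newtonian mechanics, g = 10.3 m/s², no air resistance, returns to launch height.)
T = 2v₀sin(θ)/g (with unit conversion) = 3.954 s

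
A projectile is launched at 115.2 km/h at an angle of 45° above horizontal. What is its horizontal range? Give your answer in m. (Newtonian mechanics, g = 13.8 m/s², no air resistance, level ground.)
R = v₀² sin(2θ) / g (with unit conversion) = 74.2 m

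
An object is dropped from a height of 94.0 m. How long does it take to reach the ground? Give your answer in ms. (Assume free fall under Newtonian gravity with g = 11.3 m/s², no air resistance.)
t = √(2h/g) (with unit conversion) = 4079.0 ms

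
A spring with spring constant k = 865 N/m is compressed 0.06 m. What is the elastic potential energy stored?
PE = ½kx² = ½×865×0.06² = 1.557 J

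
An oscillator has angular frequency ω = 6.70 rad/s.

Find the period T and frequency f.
T = 2π/ω = 2π/6.7 = 0.9378 s; f = ω/2π = 1.066 Hz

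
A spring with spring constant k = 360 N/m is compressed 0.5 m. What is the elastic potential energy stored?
PE = ½kx² = ½×360×0.5² = 45.0 J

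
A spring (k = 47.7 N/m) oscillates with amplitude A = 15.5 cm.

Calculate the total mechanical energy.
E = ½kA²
E = ½kA² = ½×47.7×(0.155)² = 0.573 J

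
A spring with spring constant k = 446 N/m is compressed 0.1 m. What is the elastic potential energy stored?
PE = ½kx² = ½×446×0.1² = 2.23 J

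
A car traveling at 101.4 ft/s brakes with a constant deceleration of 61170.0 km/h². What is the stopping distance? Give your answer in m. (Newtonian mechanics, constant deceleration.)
d = v₀² / (2a) (with unit conversion) = 101.2 m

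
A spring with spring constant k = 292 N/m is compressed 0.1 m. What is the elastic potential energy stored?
PE = ½kx² = ½×292×0.1² = 1.46 J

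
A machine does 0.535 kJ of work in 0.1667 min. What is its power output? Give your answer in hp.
P = W/t = 535 J / 10 s = 53.49 W = 0.07173 hp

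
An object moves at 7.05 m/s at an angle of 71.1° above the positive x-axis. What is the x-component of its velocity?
vₓ = v cos(θ) = 7.05 × cos(71.1°) = 2.28 m/s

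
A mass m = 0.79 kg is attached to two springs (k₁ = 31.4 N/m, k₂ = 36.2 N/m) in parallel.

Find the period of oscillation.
k_eq = k₁+k₂ = 67.6 N/m
T = 2π√(m/k_eq) = 2π√(0.79/67.6) = 0.6792 s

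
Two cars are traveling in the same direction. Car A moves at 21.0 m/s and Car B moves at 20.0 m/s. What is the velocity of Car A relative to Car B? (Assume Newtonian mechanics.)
v_rel = v_A - v_B = 21.0 - 20.0 = 1.0 m/s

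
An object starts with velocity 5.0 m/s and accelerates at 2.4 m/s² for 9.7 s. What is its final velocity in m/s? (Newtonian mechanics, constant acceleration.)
v = v₀ + at = 28.28 m/s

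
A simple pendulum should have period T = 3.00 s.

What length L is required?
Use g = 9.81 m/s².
T = 2π√(L/g) → L = g(T/2π)² = 9.81×(3.0/2π)² = 2.236 m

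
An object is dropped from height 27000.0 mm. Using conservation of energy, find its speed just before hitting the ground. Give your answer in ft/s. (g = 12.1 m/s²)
mgh = ½mv² → v = √(2gh) = √(2×12.1×27) = 25.56 m/s = 83.86 ft/s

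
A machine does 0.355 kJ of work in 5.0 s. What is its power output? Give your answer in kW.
P = W/t = 355 J / 5 s = 71 W = 0.071 kW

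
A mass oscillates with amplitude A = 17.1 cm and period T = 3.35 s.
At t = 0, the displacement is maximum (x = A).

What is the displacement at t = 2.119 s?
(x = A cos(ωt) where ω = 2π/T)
ω = 2π/T = 2π/3.35 = 1.876 rad/s
x = A cos(ωt) = 17.1×cos(1.876×2.119) = -11.51 cm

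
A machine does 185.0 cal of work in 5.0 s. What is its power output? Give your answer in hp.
P = W/t = 774 J / 5 s = 154.8 W = 0.2076 hp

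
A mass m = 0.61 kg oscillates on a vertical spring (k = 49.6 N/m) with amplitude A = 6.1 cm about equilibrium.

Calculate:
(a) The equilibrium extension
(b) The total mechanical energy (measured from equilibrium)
x_eq = mg/k = 0.61×9.81/49.6 = 0.1206 m = 12.06 cm
E = ½kA² = ½×49.6×(0.061)² = 0.09228 J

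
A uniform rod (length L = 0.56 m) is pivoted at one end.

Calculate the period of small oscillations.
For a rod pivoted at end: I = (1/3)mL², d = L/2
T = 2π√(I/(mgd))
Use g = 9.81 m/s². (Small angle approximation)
I/m = (1/3)L² = 0.1045 m²; d = L/2 = 0.28 m
T = 2π√(I/(mgd)) = 2π√(0.1045/(9.81×0.28)) = 1.226 s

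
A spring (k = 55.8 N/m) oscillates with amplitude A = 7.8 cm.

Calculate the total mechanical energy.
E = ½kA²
E = ½kA² = ½×55.8×(0.078)² = 0.1697 J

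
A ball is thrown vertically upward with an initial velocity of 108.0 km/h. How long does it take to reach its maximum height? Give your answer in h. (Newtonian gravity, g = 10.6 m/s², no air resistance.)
t_up = v₀/g (with unit conversion) = 0.0007862 h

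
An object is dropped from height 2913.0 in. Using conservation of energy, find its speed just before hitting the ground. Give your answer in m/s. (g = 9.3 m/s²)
mgh = ½mv² → v = √(2gh) = √(2×9.3×73.99) = 37.1 m/s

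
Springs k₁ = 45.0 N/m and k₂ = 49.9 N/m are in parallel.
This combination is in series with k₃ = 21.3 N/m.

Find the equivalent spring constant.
k₁₂ = k₁ + k₂ = 94.9 N/m (parallel)
1/k_eq = 1/k₁₂ + 1/k₃ → k_eq = 17.4 N/m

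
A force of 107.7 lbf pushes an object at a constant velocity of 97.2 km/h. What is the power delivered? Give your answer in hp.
P = Fv = 479.1 N × 27 m/s = 1.293e+04 W = 17.35 hp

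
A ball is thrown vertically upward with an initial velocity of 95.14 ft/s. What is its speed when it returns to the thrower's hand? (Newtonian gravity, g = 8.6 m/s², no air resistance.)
By conservation of energy, the ball returns at the same speed = 95.14 ft/s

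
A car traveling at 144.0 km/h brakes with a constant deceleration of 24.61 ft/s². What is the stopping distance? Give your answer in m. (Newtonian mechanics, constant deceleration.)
d = v₀² / (2a) (with unit conversion) = 106.7 m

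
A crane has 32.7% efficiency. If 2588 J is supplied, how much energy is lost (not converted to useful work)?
W_out = η × W_in = 0.327×2588 = 846.28 J
W_lost = W_in − W_out = 2588 − 846.28 = 1741.7 J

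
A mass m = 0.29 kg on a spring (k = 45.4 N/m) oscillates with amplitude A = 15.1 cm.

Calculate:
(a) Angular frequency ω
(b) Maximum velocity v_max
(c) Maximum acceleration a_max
ω = √(k/m) = √(45.4/0.29) = 12.51 rad/s
v_max = ωA = 12.51×0.151 = 1.889 m/s
a_max = ω²A = 12.51²×0.151 = 23.64 m/s²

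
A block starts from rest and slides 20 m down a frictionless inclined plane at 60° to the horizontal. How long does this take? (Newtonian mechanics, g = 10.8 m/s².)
a = g sin(θ) = 10.8 × sin(60°) = 9.35 m/s²
t = √(2d/a) = √(2 × 20 / 9.35) = 2.07 s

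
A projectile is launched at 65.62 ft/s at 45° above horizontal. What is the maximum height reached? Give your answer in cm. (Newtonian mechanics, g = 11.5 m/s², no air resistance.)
H = v₀²sin²(θ)/(2g) (with unit conversion) = 869.7 cm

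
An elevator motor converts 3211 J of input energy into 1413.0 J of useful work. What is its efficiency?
η = W_out/W_in = 1413.0/3211 = 0.44 = 44.0%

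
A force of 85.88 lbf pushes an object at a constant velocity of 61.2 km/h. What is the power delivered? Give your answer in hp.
P = Fv = 382 N × 17 m/s = 6494 W = 8.709 hp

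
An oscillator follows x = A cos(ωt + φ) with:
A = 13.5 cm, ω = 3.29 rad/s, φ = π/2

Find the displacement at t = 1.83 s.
x = A cos(ωt + φ) = 13.5×cos(3.29×1.83 + π/2) = 3.503 cm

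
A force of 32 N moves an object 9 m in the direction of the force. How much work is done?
W = Fd = 32×9 = 288.0 J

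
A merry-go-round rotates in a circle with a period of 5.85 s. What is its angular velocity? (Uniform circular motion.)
ω = 2π/T = 2π/5.85 = 1.074 rad/s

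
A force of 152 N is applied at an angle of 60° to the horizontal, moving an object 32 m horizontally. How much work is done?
W = Fd cosθ = 152×32×cos(60°) = 2432.0 J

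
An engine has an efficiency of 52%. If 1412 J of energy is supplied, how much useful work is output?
W_out = η × W_in = 0.52 × 1412 = 734.24 J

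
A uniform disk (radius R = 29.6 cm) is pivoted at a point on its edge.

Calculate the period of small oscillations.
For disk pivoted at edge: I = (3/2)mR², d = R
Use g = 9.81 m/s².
I/m = (3/2)R² = 0.1314 m²; d = R = 0.296 m
T = 2π√((3/2)R²/(gR)) = 2π√(3R/(2g)) = 1.337 s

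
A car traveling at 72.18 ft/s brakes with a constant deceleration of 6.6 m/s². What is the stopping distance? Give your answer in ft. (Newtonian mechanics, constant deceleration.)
d = v₀² / (2a) (with unit conversion) = 120.3 ft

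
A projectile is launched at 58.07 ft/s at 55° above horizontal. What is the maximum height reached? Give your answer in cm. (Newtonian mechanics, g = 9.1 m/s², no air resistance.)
H = v₀²sin²(θ)/(2g) (with unit conversion) = 1155.0 cm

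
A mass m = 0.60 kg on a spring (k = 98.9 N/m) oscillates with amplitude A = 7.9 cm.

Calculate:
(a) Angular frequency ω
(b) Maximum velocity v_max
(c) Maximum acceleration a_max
ω = √(k/m) = √(98.9/0.6) = 12.84 rad/s
v_max = ωA = 12.84×0.079 = 1.014 m/s
a_max = ω²A = 12.84²×0.079 = 13.02 m/s²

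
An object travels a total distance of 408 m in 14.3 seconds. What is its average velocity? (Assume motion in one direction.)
v_avg = Δd / Δt = 408 / 14.3 = 28.53 m/s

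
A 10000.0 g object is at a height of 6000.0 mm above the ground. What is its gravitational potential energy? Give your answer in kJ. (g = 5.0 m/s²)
PE = mgh = 10 kg × 5.0 m/s² × 6 m = 300 J = 0.3 kJ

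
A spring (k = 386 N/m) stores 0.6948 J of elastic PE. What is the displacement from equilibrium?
PE = ½kx² → x = √(2PE/k) = √(2×0.6948/386) = 0.06 m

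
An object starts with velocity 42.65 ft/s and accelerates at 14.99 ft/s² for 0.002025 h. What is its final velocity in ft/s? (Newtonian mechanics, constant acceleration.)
v = v₀ + at (with unit conversion) = 151.9 ft/s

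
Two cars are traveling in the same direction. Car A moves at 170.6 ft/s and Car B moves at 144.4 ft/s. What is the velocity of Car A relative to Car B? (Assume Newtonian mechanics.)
v_rel = v_A - v_B = 170.6 - 144.4 = 26.2 ft/s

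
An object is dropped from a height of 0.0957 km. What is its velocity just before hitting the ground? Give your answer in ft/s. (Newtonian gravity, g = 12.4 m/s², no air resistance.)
v = √(2gh) (with unit conversion) = 159.8 ft/s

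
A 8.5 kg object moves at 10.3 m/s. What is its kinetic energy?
KE = ½mv² = ½×8.5×10.3² = 450.8825 J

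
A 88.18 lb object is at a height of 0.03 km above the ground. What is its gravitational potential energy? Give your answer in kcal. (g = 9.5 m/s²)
PE = mgh = 40 kg × 9.5 m/s² × 30 m = 1.14e+04 J = 2.725 kcal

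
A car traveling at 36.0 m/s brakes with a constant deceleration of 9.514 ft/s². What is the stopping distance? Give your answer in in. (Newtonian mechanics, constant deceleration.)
d = v₀² / (2a) (with unit conversion) = 8798.0 in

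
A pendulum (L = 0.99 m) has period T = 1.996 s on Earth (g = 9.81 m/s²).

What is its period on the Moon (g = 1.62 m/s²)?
T = 2π√(L/g), so T_moon/T_earth = √(g_earth/g_moon)
T_moon = 2π√(0.99/1.62) = 4.912 s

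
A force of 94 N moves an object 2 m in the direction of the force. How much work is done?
W = Fd = 94×2 = 188.0 J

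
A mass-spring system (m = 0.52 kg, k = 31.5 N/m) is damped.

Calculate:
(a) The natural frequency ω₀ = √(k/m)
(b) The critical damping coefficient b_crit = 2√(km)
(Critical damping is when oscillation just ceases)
ω₀ = √(k/m) = √(31.5/0.52) = 7.783 rad/s
b_crit = 2√(km) = 2√(31.5×0.52) = 8.094 kg/s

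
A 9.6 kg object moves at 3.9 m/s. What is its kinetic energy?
KE = ½mv² = ½×9.6×3.9² = 73.008 J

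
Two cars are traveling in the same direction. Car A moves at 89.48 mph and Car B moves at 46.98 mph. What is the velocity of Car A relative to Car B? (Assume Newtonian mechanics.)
v_rel = v_A - v_B = 89.48 - 46.98 = 42.5 mph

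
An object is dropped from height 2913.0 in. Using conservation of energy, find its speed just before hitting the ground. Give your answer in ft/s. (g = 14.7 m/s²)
mgh = ½mv² → v = √(2gh) = √(2×14.7×73.99) = 46.64 m/s = 153.0 ft/s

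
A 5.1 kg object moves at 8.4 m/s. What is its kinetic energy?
KE = ½mv² = ½×5.1×8.4² = 179.928 J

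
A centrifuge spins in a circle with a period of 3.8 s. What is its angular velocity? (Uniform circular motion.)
ω = 2π/T = 2π/3.8 = 1.6535 rad/s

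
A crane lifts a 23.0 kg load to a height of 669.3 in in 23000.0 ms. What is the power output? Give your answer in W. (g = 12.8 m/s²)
W = mgh = 23×12.8×17 = 5005 J
P = W/t = 5005/23 = 217.6 W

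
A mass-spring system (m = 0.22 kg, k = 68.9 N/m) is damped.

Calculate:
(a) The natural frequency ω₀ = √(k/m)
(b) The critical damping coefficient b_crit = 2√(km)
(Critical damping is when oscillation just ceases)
ω₀ = √(k/m) = √(68.9/0.22) = 17.7 rad/s
b_crit = 2√(km) = 2√(68.9×0.22) = 7.787 kg/s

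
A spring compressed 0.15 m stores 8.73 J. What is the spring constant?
PE = ½kx² → k = 2PE/x² = 2×8.73/0.15² = 776.0 N/m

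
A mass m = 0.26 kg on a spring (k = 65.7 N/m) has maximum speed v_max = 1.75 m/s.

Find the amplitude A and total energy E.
½mv²_max = ½kA² → A = v_max√(m/k) = 1.75×√(0.26/65.7) = 0.1101 m = 11.01 cm
E = ½mv²_max = ½×0.26×1.75² = 0.3981 J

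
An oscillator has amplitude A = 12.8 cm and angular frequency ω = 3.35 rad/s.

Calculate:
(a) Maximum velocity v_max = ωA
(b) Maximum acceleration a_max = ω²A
v_max = ωA = 3.35×0.128 = 0.4288 m/s
a_max = ω²A = 3.35²×0.128 = 1.436 m/s²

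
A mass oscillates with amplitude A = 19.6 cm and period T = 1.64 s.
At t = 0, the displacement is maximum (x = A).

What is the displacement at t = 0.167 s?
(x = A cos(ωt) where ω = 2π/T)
ω = 2π/T = 2π/1.64 = 3.831 rad/s
x = A cos(ωt) = 19.6×cos(3.831×0.167) = 15.72 cm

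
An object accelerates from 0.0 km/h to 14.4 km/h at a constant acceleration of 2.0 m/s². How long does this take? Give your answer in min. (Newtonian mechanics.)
t = (v - v₀)/a (with unit conversion) = 0.03333 min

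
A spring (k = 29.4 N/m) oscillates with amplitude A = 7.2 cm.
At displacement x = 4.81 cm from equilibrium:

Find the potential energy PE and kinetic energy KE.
E_total = ½kA² = ½×29.4×(0.072)² = 0.0762 J
PE = ½kx² = ½×29.4×(0.0481)² = 0.03401 J
KE = E_total − PE = 0.04219 J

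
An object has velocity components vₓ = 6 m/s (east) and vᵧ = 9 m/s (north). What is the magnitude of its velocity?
|v| = √(vₓ² + vᵧ²) = √(6² + 9²) = √(117) = 10.82 m/s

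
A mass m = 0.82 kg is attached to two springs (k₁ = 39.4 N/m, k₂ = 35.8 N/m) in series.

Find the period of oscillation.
k_eq = k₁k₂/(k₁+k₂) = 18.76 N/m
T = 2π√(m/k_eq) = 2π√(0.82/18.76) = 1.314 s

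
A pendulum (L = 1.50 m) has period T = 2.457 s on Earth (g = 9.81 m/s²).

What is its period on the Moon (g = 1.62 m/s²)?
T = 2π√(L/g), so T_moon/T_earth = √(g_earth/g_moon)
T_moon = 2π√(1.5/1.62) = 6.046 s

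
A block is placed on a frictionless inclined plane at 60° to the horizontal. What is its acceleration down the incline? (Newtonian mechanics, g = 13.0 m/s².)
a = g sin(θ) = 13.0 × sin(60°) = 13.0 × 0.866 = 11.26 m/s²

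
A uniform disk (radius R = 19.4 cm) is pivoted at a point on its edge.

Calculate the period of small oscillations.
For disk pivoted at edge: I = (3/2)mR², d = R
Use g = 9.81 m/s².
I/m = (3/2)R² = 0.05645 m²; d = R = 0.194 m
T = 2π√((3/2)R²/(gR)) = 2π√(3R/(2g)) = 1.082 s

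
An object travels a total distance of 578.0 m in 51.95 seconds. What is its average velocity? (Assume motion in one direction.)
v_avg = Δd / Δt = 578.0 / 51.95 = 11.13 m/s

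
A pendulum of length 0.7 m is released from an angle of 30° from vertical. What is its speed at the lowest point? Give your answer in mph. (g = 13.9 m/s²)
h = L(1 − cosθ) = 0.7×(1 − cos30°) = 0.09378 m
v = √(2gh) = √(2×13.9×0.09378) = 1.615 m/s = 3.612 mph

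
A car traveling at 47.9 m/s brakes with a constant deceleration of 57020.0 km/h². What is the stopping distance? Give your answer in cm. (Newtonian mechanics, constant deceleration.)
d = v₀² / (2a) (with unit conversion) = 26070.0 cm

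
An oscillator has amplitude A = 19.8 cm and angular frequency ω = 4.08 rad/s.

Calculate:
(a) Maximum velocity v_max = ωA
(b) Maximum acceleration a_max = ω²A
v_max = ωA = 4.08×0.198 = 0.8078 m/s
a_max = ω²A = 4.08²×0.198 = 3.296 m/s²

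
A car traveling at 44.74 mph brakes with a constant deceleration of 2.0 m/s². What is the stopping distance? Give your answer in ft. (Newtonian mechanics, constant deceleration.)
d = v₀² / (2a) (with unit conversion) = 328.1 ft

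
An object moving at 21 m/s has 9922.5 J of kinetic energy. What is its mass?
KE = ½mv² → m = 2KE/v² = 2×9922.5/21² = 45.0 kg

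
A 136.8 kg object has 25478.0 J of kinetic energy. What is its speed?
KE = ½mv² → v = √(2KE/m) = √(2×25478.0/136.8) = 19.3 m/s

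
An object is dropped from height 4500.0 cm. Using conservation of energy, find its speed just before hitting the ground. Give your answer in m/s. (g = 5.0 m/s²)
mgh = ½mv² → v = √(2gh) = √(2×5.0×45) = 21.21 m/s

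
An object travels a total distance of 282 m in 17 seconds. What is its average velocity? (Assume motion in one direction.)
v_avg = Δd / Δt = 282 / 17 = 16.59 m/s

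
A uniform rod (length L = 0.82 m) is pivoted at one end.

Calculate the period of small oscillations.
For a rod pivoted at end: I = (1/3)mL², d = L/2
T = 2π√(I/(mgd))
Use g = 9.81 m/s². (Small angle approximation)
I/m = (1/3)L² = 0.2241 m²; d = L/2 = 0.41 m
T = 2π√(I/(mgd)) = 2π√(0.2241/(9.81×0.41)) = 1.483 s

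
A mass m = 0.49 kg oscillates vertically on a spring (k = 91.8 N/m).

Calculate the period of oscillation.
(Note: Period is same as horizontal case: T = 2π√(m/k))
T = 2π√(m/k) = 2π√(0.49/91.8) = 0.459 s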